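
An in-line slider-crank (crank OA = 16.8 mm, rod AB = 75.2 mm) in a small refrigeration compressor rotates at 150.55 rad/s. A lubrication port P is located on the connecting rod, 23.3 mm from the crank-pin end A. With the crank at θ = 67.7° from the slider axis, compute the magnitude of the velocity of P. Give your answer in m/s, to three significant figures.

2.49

ω = 150.6 rad/s.  Crank-pin speed |V_A| = rω = 2.5292 m/s, perpendicular to OA.
Rod angle: sinφ = −(r/L) sinθ ⇒ φ = -11.929°; ω_rod = −rω cosθ/√(L²−r²sin²θ) = -13.044 rad/s.
V_P = V_A + ω_rod × AP, with AP = 0.0233 m along the rod.
Components: V_Px = −rω sinθ − a·ω_rod·sinφ = -2.4029 m/s;  V_Py = rω cosθ + a·ω_rod·cosφ = +0.66237 m/s.
|V_P| = √(V_Px² + V_Py²) = 2.4925 m/s.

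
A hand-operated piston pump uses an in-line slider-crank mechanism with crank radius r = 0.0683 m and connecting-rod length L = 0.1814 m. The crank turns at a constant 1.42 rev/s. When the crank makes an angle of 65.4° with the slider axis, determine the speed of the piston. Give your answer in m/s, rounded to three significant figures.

ω = 2π·1.42 = 8.922 rad/s
For an in-line slider-crank, x = r cosθ + √(L² − r² sin²θ), so v = −rω sinθ·[1 + r cosθ/√(L² − r² sin²θ)].
With r = 0.0683 m, L = 0.1814 m, θ = 65.4°: √(L² − r² sin²θ) = 0.17044 m.
v = −0.0683·8.922·0.90924·[1 + 0.0683·0.41628/0.17044] = -0.6465 m/s.
|v| = 0.6465 m/s.

0.646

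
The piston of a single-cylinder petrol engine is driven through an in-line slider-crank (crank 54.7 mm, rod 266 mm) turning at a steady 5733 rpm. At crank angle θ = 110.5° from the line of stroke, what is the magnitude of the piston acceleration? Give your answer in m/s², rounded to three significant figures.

10000

ω = 2π·5733/60 = 600.4 rad/s
x(θ) = r cosθ + √(L² − r² sin²θ); with ω constant, a = ω²·d²x/dθ².
d²x/dθ² = −r cosθ − r²(cos2θ)/√u − r⁴ sin²2θ/(4u^{3/2}),  u = L² − r² sin²θ = 0.0681309 m².
Substituting r = 0.0547 m, L = 0.266 m, θ = 110.5°: d²x/dθ² = +0.027753 m.
a = ω²·d²x/dθ² = (600.4)²·(+0.027753) = +10003 m/s²;  |a| = 10003 m/s².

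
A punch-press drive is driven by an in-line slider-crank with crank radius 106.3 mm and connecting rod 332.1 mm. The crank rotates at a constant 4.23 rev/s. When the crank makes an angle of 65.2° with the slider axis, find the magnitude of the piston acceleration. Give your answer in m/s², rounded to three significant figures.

15.6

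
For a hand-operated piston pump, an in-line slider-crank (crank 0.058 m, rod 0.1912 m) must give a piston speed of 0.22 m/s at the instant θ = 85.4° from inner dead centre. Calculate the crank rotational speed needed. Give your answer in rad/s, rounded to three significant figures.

For an in-line slider-crank, |v_piston| = rω|sinθ|·[1 + r cosθ/√(L² − r² sin²θ)].
With r = 0.058 m, L = 0.1912 m, θ = 85.4°: the bracketed kinematic factor |dx/dθ| = 0.059289 m.
ω = v/|dx/dθ| = 0.22/0.059289 = 3.7107 rad/s.

3.71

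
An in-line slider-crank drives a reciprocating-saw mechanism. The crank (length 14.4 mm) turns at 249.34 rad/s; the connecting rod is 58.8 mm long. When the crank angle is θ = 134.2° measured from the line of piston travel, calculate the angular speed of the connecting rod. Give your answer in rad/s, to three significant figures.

43.2

ω = 249.3 rad/s
The rod makes angle φ with the slider axis where L sinφ = r sinθ; differentiating, L cosφ·φ̇ = r ω cosθ.
L cosφ = √(L² − r² sin²θ) = 0.057887 m.
|ω_rod| = r ω |cosθ| / √(L² − r² sin²θ) = 0.0144·249.3·0.69717/0.057887 = 43.243 rad/s.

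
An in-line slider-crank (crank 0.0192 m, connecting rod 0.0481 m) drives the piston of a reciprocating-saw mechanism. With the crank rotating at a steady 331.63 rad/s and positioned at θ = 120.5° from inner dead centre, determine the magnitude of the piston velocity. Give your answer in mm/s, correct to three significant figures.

ω = 331.6 rad/s
For an in-line slider-crank, x = r cosθ + √(L² − r² sin²θ), so v = −rω sinθ·[1 + r cosθ/√(L² − r² sin²θ)].
With r = 0.0192 m, L = 0.0481 m, θ = 120.5°: √(L² − r² sin²θ) = 0.045166 m.
v = −0.0192·331.6·0.86163·[1 + 0.0192·-0.50754/0.045166] = -4.3026 m/s.
|v| = 4.3026 m/s = 4302.6 mm/s.

4300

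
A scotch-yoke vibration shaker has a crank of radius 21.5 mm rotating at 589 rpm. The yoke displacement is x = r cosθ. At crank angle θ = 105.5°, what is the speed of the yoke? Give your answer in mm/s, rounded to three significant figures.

1280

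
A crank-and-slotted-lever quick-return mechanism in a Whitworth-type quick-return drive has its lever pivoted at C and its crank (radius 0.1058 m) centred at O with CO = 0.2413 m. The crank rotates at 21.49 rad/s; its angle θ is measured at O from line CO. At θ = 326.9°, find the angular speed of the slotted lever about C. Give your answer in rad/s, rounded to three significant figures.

6.24

ω = 21.49 rad/s
Crank pin A relative to C: A = (d + r cosθ, r sinθ); lever angle φ = atan2(r sinθ, d + r cosθ).
Differentiating tanφ: φ̇ = rω(d cosθ + r)/(d² + r² + 2dr cosθ).
d² + r² + 2dr cosθ = |CA|² = 0.112192 m²;  d cosθ + r = +0.30794 m.
|ω_lever| = |0.1058·21.49·+0.30794| / 0.112192 = 6.2406 rad/s.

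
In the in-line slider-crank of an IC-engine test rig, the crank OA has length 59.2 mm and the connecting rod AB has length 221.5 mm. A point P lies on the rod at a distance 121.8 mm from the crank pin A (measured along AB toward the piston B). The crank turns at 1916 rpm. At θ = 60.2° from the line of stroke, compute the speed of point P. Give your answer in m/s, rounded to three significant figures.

ω = 200.6 rad/s.  Crank-pin speed |V_A| = rω = 11.878 m/s, perpendicular to OA.
Rod angle: sinφ = −(r/L) sinθ ⇒ φ = -13.411°; ω_rod = −rω cosθ/√(L²−r²sin²θ) = -27.398 rad/s.
V_P = V_A + ω_rod × AP, with AP = 0.1218 m along the rod.
Components: V_Px = −rω sinθ − a·ω_rod·sinφ = -11.081 m/s;  V_Py = rω cosθ + a·ω_rod·cosφ = +2.6571 m/s.
|V_P| = √(V_Px² + V_Py²) = 11.395 m/s.

11.4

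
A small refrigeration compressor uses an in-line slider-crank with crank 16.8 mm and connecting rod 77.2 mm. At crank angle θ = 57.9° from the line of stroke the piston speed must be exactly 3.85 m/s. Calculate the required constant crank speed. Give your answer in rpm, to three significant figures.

For an in-line slider-crank, |v_piston| = rω|sinθ|·[1 + r cosθ/√(L² − r² sin²θ)].
With r = 0.0168 m, L = 0.0772 m, θ = 57.9°: the bracketed kinematic factor |dx/dθ| = 0.015906 m.
ω = v/|dx/dθ| = 3.85/0.015906 = 242.05 rad/s.
N = 60ω/(2π) = 2311.4 rpm.

2310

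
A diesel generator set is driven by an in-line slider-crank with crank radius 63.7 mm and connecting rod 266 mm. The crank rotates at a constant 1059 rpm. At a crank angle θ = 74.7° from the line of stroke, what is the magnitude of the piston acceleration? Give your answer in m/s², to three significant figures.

ω = 2π·1059/60 = 110.9 rad/s
x(θ) = r cosθ + √(L² − r² sin²θ); with ω constant, a = ω²·d²x/dθ².
d²x/dθ² = −r cosθ − r²(cos2θ)/√u − r⁴ sin²2θ/(4u^{3/2}),  u = L² − r² sin²θ = 0.0669808 m².
Substituting r = 0.0637 m, L = 0.266 m, θ = 74.7°: d²x/dθ² = -0.0033751 m.
a = ω²·d²x/dθ² = (110.9)²·(-0.0033751) = -41.509 m/s²;  |a| = 41.509 m/s².

41.5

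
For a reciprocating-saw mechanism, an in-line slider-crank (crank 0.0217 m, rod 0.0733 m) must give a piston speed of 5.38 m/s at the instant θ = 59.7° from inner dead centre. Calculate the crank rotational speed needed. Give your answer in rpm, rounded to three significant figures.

For an in-line slider-crank, |v_piston| = rω|sinθ|·[1 + r cosθ/√(L² − r² sin²θ)].
With r = 0.0217 m, L = 0.0733 m, θ = 59.7°: the bracketed kinematic factor |dx/dθ| = 0.02163 m.
ω = v/|dx/dθ| = 5.38/0.02163 = 248.73 rad/s.
N = 60ω/(2π) = 2375.2 rpm.

2380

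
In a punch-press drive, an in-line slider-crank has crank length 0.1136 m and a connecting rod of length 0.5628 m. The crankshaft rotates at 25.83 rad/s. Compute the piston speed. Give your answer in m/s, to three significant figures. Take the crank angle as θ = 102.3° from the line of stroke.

ω = 25.83 rad/s
For an in-line slider-crank, x = r cosθ + √(L² − r² sin²θ), so v = −rω sinθ·[1 + r cosθ/√(L² − r² sin²θ)].
With r = 0.1136 m, L = 0.5628 m, θ = 102.3°: √(L² − r² sin²θ) = 0.55175 m.
v = −0.1136·25.83·0.97705·[1 + 0.1136·-0.21303/0.55175] = -2.7412 m/s.
|v| = 2.7412 m/s.

2.74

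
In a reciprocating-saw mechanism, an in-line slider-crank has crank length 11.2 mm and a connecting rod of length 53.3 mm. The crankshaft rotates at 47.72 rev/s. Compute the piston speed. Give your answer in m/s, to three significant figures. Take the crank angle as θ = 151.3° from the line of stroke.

1.31

ω = 2π·47.7 = 299.8 rad/s
For an in-line slider-crank, x = r cosθ + √(L² − r² sin²θ), so v = −rω sinθ·[1 + r cosθ/√(L² − r² sin²θ)].
With r = 0.0112 m, L = 0.0533 m, θ = 151.3°: √(L² − r² sin²θ) = 0.053028 m.
v = −0.0112·299.8·0.48022·[1 + 0.0112·-0.87715/0.053028] = -1.3139 m/s.
|v| = 1.3139 m/s.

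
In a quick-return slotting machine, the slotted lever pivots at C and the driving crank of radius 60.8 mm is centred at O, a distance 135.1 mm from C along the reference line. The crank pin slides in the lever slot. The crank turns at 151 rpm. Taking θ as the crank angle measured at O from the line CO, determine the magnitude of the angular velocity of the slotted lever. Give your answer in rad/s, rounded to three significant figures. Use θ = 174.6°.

ω = 15.81 rad/s (from 151 rpm).
Crank pin A relative to C: A = (d + r cosθ, r sinθ); lever angle φ = atan2(r sinθ, d + r cosθ).
Differentiating tanφ: φ̇ = rω(d cosθ + r)/(d² + r² + 2dr cosθ).
d² + r² + 2dr cosθ = |CA|² = 0.0055934 m²;  d cosθ + r = -0.0737 m.
|ω_lever| = |0.0608·15.81·-0.0737| / 0.0055934 = 12.668 rad/s.

12.7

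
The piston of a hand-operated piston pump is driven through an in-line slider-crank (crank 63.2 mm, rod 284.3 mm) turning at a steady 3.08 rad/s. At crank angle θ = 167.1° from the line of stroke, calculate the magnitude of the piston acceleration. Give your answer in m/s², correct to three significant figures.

0.464

ω = 3.08 rad/s
x(θ) = r cosθ + √(L² − r² sin²θ); with ω constant, a = ω²·d²x/dθ².
d²x/dθ² = −r cosθ − r²(cos2θ)/√u − r⁴ sin²2θ/(4u^{3/2}),  u = L² − r² sin²θ = 0.0806274 m².
Substituting r = 0.0632 m, L = 0.2843 m, θ = 167.1°: d²x/dθ² = +0.048907 m.
a = ω²·d²x/dθ² = (3.08)²·(+0.048907) = +0.46395 m/s²;  |a| = 0.46395 m/s².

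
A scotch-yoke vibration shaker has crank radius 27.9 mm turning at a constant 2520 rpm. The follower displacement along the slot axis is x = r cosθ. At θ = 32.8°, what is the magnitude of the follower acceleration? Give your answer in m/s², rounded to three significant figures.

1630

ω = 263.9 rad/s (from 2520 rpm).
x = r cosθ ⇒ ẍ = −rω² cosθ (ω constant).
|a| = rω²|cosθ| = 0.0279·(263.9)²·|cos 32.8°| = 1633.2 m/s².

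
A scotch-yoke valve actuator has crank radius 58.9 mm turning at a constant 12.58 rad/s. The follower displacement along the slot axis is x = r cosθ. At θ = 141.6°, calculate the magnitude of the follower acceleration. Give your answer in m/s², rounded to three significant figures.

7.31

ω = 12.58 rad/s
x = r cosθ ⇒ ẍ = −rω² cosθ (ω constant).
|a| = rω²|cosθ| = 0.0589·(12.58)²·|cos 141.6°| = 7.305 m/s².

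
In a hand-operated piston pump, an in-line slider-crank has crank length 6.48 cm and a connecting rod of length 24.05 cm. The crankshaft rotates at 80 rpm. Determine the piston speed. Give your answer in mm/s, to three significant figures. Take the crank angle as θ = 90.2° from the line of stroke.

ω = 2π·80/60 = 8.378 rad/s
For an in-line slider-crank, x = r cosθ + √(L² − r² sin²θ), so v = −rω sinθ·[1 + r cosθ/√(L² − r² sin²θ)].
With r = 0.0648 m, L = 0.2405 m, θ = 90.2°: √(L² − r² sin²θ) = 0.23161 m.
v = −0.0648·8.378·0.99999·[1 + 0.0648·-0.00349/0.23161] = -0.54233 m/s.
|v| = 0.54233 m/s = 542.33 mm/s.

542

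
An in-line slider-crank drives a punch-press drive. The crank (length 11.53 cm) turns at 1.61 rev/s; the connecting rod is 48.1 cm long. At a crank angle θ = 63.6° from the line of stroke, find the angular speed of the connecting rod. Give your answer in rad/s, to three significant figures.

1.10

ω = 10.12 rad/s (converted from 1.61 rev/s).
The rod makes angle φ with the slider axis where L sinφ = r sinθ; differentiating, L cosφ·φ̇ = r ω cosθ.
L cosφ = √(L² − r² sin²θ) = 0.46978 m.
|ω_rod| = r ω |cosθ| / √(L² − r² sin²θ) = 0.1153·10.12·0.44464/0.46978 = 1.1039 rad/s.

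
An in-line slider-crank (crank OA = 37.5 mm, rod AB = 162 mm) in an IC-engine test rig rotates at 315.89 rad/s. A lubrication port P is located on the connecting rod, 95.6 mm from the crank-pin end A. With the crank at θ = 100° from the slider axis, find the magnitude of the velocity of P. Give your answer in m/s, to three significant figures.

ω = 315.9 rad/s.  Crank-pin speed |V_A| = rω = 11.846 m/s, perpendicular to OA.
Rod angle: sinφ = −(r/L) sinθ ⇒ φ = -13.177°; ω_rod = −rω cosθ/√(L²−r²sin²θ) = +13.041 rad/s.
V_P = V_A + ω_rod × AP, with AP = 0.0956 m along the rod.
Components: V_Px = −rω sinθ − a·ω_rod·sinφ = -11.382 m/s;  V_Py = rω cosθ + a·ω_rod·cosφ = -0.84312 m/s.
|V_P| = √(V_Px² + V_Py²) = 11.413 m/s.

11.4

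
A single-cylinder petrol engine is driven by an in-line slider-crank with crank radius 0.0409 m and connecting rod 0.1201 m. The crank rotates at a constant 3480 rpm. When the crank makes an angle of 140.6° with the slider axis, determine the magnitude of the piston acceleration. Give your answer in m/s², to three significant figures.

3770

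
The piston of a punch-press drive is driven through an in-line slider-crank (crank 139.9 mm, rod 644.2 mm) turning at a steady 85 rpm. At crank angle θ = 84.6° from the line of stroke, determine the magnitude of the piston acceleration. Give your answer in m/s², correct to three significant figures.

ω = 2π·85/60 = 8.901 rad/s
x(θ) = r cosθ + √(L² − r² sin²θ); with ω constant, a = ω²·d²x/dθ².
d²x/dθ² = −r cosθ − r²(cos2θ)/√u − r⁴ sin²2θ/(4u^{3/2}),  u = L² − r² sin²θ = 0.395595 m².
Substituting r = 0.1399 m, L = 0.6442 m, θ = 84.6°: d²x/dθ² = +0.017387 m.
a = ω²·d²x/dθ² = (8.901)²·(+0.017387) = +1.3776 m/s²;  |a| = 1.3776 m/s².

1.38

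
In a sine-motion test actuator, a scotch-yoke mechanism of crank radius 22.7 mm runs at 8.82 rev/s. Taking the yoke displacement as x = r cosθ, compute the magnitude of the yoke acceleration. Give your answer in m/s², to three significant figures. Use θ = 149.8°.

ω = 55.42 rad/s (from 8.82 rev/s).
x = r cosθ ⇒ ẍ = −rω² cosθ (ω constant).
|a| = rω²|cosθ| = 0.0227·(55.42)²·|cos 149.8°| = 60.252 m/s².

60.3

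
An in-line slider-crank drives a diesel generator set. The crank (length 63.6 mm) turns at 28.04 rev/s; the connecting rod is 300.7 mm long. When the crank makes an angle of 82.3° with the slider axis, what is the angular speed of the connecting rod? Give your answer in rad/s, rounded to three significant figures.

5.11

ω = 176.2 rad/s (converted from 28.04 rev/s).
The rod makes angle φ with the slider axis where L sinφ = r sinθ; differentiating, L cosφ·φ̇ = r ω cosθ.
L cosφ = √(L² − r² sin²θ) = 0.29402 m.
|ω_rod| = r ω |cosθ| / √(L² − r² sin²θ) = 0.0636·176.2·0.13399/0.29402 = 5.1062 rad/s.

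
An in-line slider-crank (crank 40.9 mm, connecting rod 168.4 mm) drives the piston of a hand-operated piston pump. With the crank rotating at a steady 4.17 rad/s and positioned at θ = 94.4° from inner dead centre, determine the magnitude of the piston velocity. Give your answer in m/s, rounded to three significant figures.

ω = 4.17 rad/s
For an in-line slider-crank, x = r cosθ + √(L² − r² sin²θ), so v = −rω sinθ·[1 + r cosθ/√(L² − r² sin²θ)].
With r = 0.0409 m, L = 0.1684 m, θ = 94.4°: √(L² − r² sin²θ) = 0.16339 m.
v = −0.0409·4.17·0.99705·[1 + 0.0409·-0.07672/0.16339] = -0.16678 m/s.
|v| = 0.16678 m/s.

0.167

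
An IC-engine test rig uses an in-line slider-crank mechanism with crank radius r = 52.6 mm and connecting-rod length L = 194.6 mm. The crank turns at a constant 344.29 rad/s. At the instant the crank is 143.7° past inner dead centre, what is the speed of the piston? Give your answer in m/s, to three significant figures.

ω = 344.3 rad/s
For an in-line slider-crank, x = r cosθ + √(L² − r² sin²θ), so v = −rω sinθ·[1 + r cosθ/√(L² − r² sin²θ)].
With r = 0.0526 m, L = 0.1946 m, θ = 143.7°: √(L² − r² sin²θ) = 0.19209 m.
v = −0.0526·344.3·0.59201·[1 + 0.0526·-0.80593/0.19209] = -8.3552 m/s.
|v| = 8.3552 m/s.

8.36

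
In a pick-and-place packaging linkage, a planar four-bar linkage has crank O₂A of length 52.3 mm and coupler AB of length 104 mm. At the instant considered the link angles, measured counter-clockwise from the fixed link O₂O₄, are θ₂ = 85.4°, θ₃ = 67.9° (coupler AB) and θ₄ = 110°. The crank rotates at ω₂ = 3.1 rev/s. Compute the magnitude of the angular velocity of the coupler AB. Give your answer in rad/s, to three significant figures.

ω₂ = 19.48 rad/s (from 3.1 rev/s).
Differentiating the loop-closure r₂e^{iθ₂}+r₃e^{iθ₃}=r₁+r₄e^{iθ₄} gives r₂ω₂e^{iθ₂}+r₃ω₃e^{iθ₃}=r₄ω₄e^{iθ₄}.
Eliminating the other unknown: ω₃ = r₂ω₂ sin(θ₄−θ₂) / [r₃ sin(θ₃−θ₄)].
Numerator sine = +0.41628; denominator sine = -0.67043.
Result = 0.0523·19.48·(+0.41628) / (0.104·(-0.67043)) = -6.082 rad/s; magnitude 6.082 rad/s.

6.08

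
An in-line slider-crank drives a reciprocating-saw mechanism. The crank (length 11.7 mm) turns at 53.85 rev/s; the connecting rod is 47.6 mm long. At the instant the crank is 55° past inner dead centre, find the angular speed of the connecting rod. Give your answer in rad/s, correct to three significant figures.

48.7

ω = 338.3 rad/s (converted from 53.85 rev/s).
The rod makes angle φ with the slider axis where L sinφ = r sinθ; differentiating, L cosφ·φ̇ = r ω cosθ.
L cosφ = √(L² − r² sin²θ) = 0.046625 m.
|ω_rod| = r ω |cosθ| / √(L² − r² sin²θ) = 0.0117·338.3·0.57358/0.046625 = 48.699 rad/s.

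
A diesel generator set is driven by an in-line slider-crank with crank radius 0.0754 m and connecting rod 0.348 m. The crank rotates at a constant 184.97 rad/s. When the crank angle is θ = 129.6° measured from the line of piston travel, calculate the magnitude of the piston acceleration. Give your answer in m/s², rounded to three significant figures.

ω = 185 rad/s
x(θ) = r cosθ + √(L² − r² sin²θ); with ω constant, a = ω²·d²x/dθ².
d²x/dθ² = −r cosθ − r²(cos2θ)/√u − r⁴ sin²2θ/(4u^{3/2}),  u = L² − r² sin²θ = 0.117729 m².
Substituting r = 0.0754 m, L = 0.348 m, θ = 129.6°: d²x/dθ² = +0.050974 m.
a = ω²·d²x/dθ² = (185)²·(+0.050974) = +1744 m/s²;  |a| = 1744 m/s².

1740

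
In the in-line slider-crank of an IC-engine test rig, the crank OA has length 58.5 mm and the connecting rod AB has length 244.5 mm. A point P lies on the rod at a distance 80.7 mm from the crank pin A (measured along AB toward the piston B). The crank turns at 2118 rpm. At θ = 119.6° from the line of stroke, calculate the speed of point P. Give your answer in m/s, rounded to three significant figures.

ω = 221.8 rad/s.  Crank-pin speed |V_A| = rω = 12.975 m/s, perpendicular to OA.
Rod angle: sinφ = −(r/L) sinθ ⇒ φ = -12.007°; ω_rod = −rω cosθ/√(L²−r²sin²θ) = +26.799 rad/s.
V_P = V_A + ω_rod × AP, with AP = 0.0807 m along the rod.
Components: V_Px = −rω sinθ − a·ω_rod·sinφ = -10.832 m/s;  V_Py = rω cosθ + a·ω_rod·cosφ = -4.2936 m/s.
|V_P| = √(V_Px² + V_Py²) = 11.652 m/s.

11.7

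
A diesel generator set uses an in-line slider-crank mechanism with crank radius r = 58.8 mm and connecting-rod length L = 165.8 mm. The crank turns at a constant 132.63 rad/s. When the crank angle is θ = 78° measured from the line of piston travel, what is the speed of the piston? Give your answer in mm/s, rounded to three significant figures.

8230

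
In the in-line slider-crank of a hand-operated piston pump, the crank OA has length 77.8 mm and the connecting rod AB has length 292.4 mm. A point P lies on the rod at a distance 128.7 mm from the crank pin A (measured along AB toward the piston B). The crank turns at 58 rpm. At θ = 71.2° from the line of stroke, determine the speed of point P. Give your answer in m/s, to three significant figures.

ω = 6.074 rad/s.  Crank-pin speed |V_A| = rω = 0.47254 m/s, perpendicular to OA.
Rod angle: sinφ = −(r/L) sinθ ⇒ φ = -14.589°; ω_rod = −rω cosθ/√(L²−r²sin²θ) = -0.53815 rad/s.
V_P = V_A + ω_rod × AP, with AP = 0.1287 m along the rod.
Components: V_Px = −rω sinθ − a·ω_rod·sinφ = -0.46477 m/s;  V_Py = rω cosθ + a·ω_rod·cosφ = +0.085255 m/s.
|V_P| = √(V_Px² + V_Py²) = 0.47253 m/s.

0.473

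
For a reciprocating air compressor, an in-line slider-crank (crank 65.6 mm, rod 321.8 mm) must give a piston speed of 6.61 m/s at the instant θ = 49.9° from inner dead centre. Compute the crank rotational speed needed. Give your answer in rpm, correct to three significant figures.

For an in-line slider-crank, |v_piston| = rω|sinθ|·[1 + r cosθ/√(L² − r² sin²θ)].
With r = 0.0656 m, L = 0.3218 m, θ = 49.9°: the bracketed kinematic factor |dx/dθ| = 0.056849 m.
ω = v/|dx/dθ| = 6.61/0.056849 = 116.27 rad/s.
N = 60ω/(2π) = 1110.3 rpm.

1110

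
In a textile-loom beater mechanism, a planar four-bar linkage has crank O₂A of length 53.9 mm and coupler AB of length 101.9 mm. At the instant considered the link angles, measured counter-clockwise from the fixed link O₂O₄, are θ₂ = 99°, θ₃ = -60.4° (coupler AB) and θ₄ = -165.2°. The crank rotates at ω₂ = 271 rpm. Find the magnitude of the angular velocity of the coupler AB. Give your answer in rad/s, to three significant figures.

ω₂ = 28.38 rad/s (from 271 rpm).
Differentiating the loop-closure r₂e^{iθ₂}+r₃e^{iθ₃}=r₁+r₄e^{iθ₄} gives r₂ω₂e^{iθ₂}+r₃ω₃e^{iθ₃}=r₄ω₄e^{iθ₄}.
Eliminating the other unknown: ω₃ = r₂ω₂ sin(θ₄−θ₂) / [r₃ sin(θ₃−θ₄)].
Numerator sine = +0.99488; denominator sine = +0.96682.
Result = 0.0539·28.38·(+0.99488) / (0.1019·(+0.96682)) = +15.447 rad/s; magnitude 15.447 rad/s.

15.4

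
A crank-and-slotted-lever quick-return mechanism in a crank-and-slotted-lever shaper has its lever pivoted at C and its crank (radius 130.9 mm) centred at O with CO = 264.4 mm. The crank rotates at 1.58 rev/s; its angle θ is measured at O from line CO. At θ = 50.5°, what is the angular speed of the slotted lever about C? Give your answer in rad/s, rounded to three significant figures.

ω = 9.927 rad/s (from 1.58 rev/s).
Crank pin A relative to C: A = (d + r cosθ, r sinθ); lever angle φ = atan2(r sinθ, d + r cosθ).
Differentiating tanφ: φ̇ = rω(d cosθ + r)/(d² + r² + 2dr cosθ).
d² + r² + 2dr cosθ = |CA|² = 0.131071 m²;  d cosθ + r = +0.29908 m.
|ω_lever| = |0.1309·9.927·+0.29908| / 0.131071 = 2.9652 rad/s.

2.97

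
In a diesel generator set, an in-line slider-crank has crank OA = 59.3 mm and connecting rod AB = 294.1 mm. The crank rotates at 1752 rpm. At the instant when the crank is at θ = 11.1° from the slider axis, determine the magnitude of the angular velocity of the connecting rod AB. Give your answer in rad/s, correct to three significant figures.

36.3

ω = 183.5 rad/s (converted from 1752 rpm).
The rod makes angle φ with the slider axis where L sinφ = r sinθ; differentiating, L cosφ·φ̇ = r ω cosθ.
L cosφ = √(L² − r² sin²θ) = 0.29388 m.
|ω_rod| = r ω |cosθ| / √(L² − r² sin²θ) = 0.0593·183.5·0.98129/0.29388 = 36.329 rad/s.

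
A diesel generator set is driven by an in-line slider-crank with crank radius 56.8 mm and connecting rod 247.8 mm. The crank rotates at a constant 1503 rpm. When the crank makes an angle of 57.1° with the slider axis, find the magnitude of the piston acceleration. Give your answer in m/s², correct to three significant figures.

633

ω = 2π·1503/60 = 157.4 rad/s
x(θ) = r cosθ + √(L² − r² sin²θ); with ω constant, a = ω²·d²x/dθ².
d²x/dθ² = −r cosθ − r²(cos2θ)/√u − r⁴ sin²2θ/(4u^{3/2}),  u = L² − r² sin²θ = 0.0591305 m².
Substituting r = 0.0568 m, L = 0.2478 m, θ = 57.1°: d²x/dθ² = -0.025564 m.
a = ω²·d²x/dθ² = (157.4)²·(-0.025564) = -633.3 m/s²;  |a| = 633.3 m/s².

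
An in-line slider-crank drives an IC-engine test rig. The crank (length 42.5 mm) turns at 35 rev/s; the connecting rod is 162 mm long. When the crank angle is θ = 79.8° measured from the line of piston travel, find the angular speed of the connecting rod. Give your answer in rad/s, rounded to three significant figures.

ω = 219.9 rad/s (converted from 35 rev/s).
The rod makes angle φ with the slider axis where L sinφ = r sinθ; differentiating, L cosφ·φ̇ = r ω cosθ.
L cosφ = √(L² − r² sin²θ) = 0.15651 m.
|ω_rod| = r ω |cosθ| / √(L² − r² sin²θ) = 0.0425·219.9·0.17708/0.15651 = 10.575 rad/s.

10.6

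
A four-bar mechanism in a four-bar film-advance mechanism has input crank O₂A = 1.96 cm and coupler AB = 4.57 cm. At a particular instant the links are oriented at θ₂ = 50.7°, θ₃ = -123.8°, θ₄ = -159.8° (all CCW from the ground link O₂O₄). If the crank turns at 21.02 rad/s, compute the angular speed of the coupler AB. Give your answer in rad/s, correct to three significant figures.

ω₂ = 21.02 rad/s
Differentiating the loop-closure r₂e^{iθ₂}+r₃e^{iθ₃}=r₁+r₄e^{iθ₄} gives r₂ω₂e^{iθ₂}+r₃ω₃e^{iθ₃}=r₄ω₄e^{iθ₄}.
Eliminating the other unknown: ω₃ = r₂ω₂ sin(θ₄−θ₂) / [r₃ sin(θ₃−θ₄)].
Numerator sine = +0.50754; denominator sine = +0.58779.
Result = 0.0196·21.02·(+0.50754) / (0.0457·(+0.58779)) = +7.7844 rad/s; magnitude 7.7844 rad/s.

7.78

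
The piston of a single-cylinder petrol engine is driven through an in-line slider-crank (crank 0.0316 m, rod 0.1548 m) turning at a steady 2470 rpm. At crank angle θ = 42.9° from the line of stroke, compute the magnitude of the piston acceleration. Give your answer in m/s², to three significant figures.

ω = 2π·2470/60 = 258.7 rad/s
x(θ) = r cosθ + √(L² − r² sin²θ); with ω constant, a = ω²·d²x/dθ².
d²x/dθ² = −r cosθ − r²(cos2θ)/√u − r⁴ sin²2θ/(4u^{3/2}),  u = L² − r² sin²θ = 0.0235003 m².
Substituting r = 0.0316 m, L = 0.1548 m, θ = 42.9°: d²x/dθ² = -0.023694 m.
a = ω²·d²x/dθ² = (258.7)²·(-0.023694) = -1585.2 m/s²;  |a| = 1585.2 m/s².

1590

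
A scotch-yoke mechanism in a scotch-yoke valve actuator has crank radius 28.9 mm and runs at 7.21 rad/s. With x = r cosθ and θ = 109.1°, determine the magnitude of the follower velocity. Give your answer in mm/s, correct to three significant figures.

197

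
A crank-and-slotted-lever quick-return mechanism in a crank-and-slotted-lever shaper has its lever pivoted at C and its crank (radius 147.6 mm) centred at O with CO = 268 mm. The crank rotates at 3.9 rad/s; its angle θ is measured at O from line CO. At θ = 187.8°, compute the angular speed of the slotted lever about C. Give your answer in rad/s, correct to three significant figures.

4.46

ω = 3.9 rad/s
Crank pin A relative to C: A = (d + r cosθ, r sinθ); lever angle φ = atan2(r sinθ, d + r cosθ).
Differentiating tanφ: φ̇ = rω(d cosθ + r)/(d² + r² + 2dr cosθ).
d² + r² + 2dr cosθ = |CA|² = 0.0152281 m²;  d cosθ + r = -0.11792 m.
|ω_lever| = |0.1476·3.9·-0.11792| / 0.0152281 = 4.4575 rad/s.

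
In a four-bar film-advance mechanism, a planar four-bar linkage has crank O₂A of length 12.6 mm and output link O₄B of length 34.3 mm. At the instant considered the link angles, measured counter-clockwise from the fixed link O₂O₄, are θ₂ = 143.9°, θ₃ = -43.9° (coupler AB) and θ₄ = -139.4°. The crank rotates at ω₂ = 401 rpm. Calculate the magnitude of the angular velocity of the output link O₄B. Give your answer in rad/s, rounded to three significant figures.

ω₂ = 41.99 rad/s (from 401 rpm).
Differentiating the loop-closure r₂e^{iθ₂}+r₃e^{iθ₃}=r₁+r₄e^{iθ₄} gives r₂ω₂e^{iθ₂}+r₃ω₃e^{iθ₃}=r₄ω₄e^{iθ₄}.
Eliminating the other unknown: ω₄ = r₂ω₂ sin(θ₂−θ₃) / [r₄ sin(θ₄−θ₃)].
Numerator sine = -0.13572; denominator sine = -0.99540.
Result = 0.0126·41.99·(-0.13572) / (0.0343·(-0.99540)) = +2.1032 rad/s; magnitude 2.1032 rad/s.

2.10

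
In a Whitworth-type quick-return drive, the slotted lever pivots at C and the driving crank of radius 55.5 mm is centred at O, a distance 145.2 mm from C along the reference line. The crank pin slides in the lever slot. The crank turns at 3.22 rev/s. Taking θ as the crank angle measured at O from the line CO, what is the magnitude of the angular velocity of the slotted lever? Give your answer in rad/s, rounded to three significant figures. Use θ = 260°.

1.59

ω = 20.23 rad/s (from 3.22 rev/s).
Crank pin A relative to C: A = (d + r cosθ, r sinθ); lever angle φ = atan2(r sinθ, d + r cosθ).
Differentiating tanφ: φ̇ = rω(d cosθ + r)/(d² + r² + 2dr cosθ).
d² + r² + 2dr cosθ = |CA|² = 0.0213646 m²;  d cosθ + r = +0.030286 m.
|ω_lever| = |0.0555·20.23·+0.030286| / 0.0213646 = 1.5918 rad/s.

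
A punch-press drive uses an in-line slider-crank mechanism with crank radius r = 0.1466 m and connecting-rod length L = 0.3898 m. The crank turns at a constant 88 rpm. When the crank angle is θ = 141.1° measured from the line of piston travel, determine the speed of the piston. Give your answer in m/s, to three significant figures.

ω = 2π·88/60 = 9.215 rad/s
For an in-line slider-crank, x = r cosθ + √(L² − r² sin²θ), so v = −rω sinθ·[1 + r cosθ/√(L² − r² sin²θ)].
With r = 0.1466 m, L = 0.3898 m, θ = 141.1°: √(L² − r² sin²θ) = 0.37877 m.
v = −0.1466·9.215·0.62796·[1 + 0.1466·-0.77824/0.37877] = -0.59282 m/s.
|v| = 0.59282 m/s.

0.593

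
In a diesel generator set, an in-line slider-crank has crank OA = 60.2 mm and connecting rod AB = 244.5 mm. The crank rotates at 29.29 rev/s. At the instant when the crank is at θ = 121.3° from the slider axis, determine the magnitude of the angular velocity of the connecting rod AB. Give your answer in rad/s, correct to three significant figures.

ω = 184 rad/s (converted from 29.29 rev/s).
The rod makes angle φ with the slider axis where L sinφ = r sinθ; differentiating, L cosφ·φ̇ = r ω cosθ.
L cosφ = √(L² − r² sin²θ) = 0.23903 m.
|ω_rod| = r ω |cosθ| / √(L² − r² sin²θ) = 0.0602·184·0.51952/0.23903 = 24.08 rad/s.

24.1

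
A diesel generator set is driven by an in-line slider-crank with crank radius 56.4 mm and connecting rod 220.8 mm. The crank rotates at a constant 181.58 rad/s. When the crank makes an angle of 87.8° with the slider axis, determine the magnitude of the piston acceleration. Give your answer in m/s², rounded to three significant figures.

ω = 181.6 rad/s
x(θ) = r cosθ + √(L² − r² sin²θ); with ω constant, a = ω²·d²x/dθ².
d²x/dθ² = −r cosθ − r²(cos2θ)/√u − r⁴ sin²2θ/(4u^{3/2}),  u = L² − r² sin²θ = 0.0455764 m².
Substituting r = 0.0564 m, L = 0.2208 m, θ = 87.8°: d²x/dθ² = +0.01269 m.
a = ω²·d²x/dθ² = (181.6)²·(+0.01269) = +418.39 m/s²;  |a| = 418.39 m/s².

418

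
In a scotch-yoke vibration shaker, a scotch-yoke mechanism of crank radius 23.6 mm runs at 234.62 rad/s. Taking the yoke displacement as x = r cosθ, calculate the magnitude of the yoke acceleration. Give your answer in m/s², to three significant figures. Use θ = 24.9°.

1180

ω = 234.6 rad/s
x = r cosθ ⇒ ẍ = −rω² cosθ (ω constant).
|a| = rω²|cosθ| = 0.0236·(234.6)²·|cos 24.9°| = 1178.3 m/s².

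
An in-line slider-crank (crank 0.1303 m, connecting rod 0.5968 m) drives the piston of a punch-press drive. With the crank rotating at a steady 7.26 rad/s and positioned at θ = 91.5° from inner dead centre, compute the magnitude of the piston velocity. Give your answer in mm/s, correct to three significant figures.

940

ω = 7.26 rad/s
For an in-line slider-crank, x = r cosθ + √(L² − r² sin²θ), so v = −rω sinθ·[1 + r cosθ/√(L² − r² sin²θ)].
With r = 0.1303 m, L = 0.5968 m, θ = 91.5°: √(L² − r² sin²θ) = 0.58241 m.
v = −0.1303·7.26·0.99966·[1 + 0.1303·-0.02618/0.58241] = -0.94012 m/s.
|v| = 0.94012 m/s = 940.12 mm/s.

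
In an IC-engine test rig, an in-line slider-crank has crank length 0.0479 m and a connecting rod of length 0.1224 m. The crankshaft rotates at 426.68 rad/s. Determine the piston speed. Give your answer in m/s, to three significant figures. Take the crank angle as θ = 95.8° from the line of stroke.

19.5

ω = 426.7 rad/s
For an in-line slider-crank, x = r cosθ + √(L² − r² sin²θ), so v = −rω sinθ·[1 + r cosθ/√(L² − r² sin²θ)].
With r = 0.0479 m, L = 0.1224 m, θ = 95.8°: √(L² − r² sin²θ) = 0.11274 m.
v = −0.0479·426.7·0.99488·[1 + 0.0479·-0.10106/0.11274] = -19.46 m/s.
|v| = 19.46 m/s.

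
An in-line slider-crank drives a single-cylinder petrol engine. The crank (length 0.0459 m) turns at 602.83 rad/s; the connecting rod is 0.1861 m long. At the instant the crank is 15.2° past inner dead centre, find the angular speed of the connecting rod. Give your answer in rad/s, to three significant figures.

ω = 602.8 rad/s
The rod makes angle φ with the slider axis where L sinφ = r sinθ; differentiating, L cosφ·φ̇ = r ω cosθ.
L cosφ = √(L² − r² sin²θ) = 0.18571 m.
|ω_rod| = r ω |cosθ| / √(L² − r² sin²θ) = 0.0459·602.8·0.96502/0.18571 = 143.78 rad/s.

144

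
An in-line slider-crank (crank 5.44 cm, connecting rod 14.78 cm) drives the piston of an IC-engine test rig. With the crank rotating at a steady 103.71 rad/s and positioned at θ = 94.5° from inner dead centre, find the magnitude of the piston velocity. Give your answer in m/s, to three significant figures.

ω = 103.7 rad/s
For an in-line slider-crank, x = r cosθ + √(L² − r² sin²θ), so v = −rω sinθ·[1 + r cosθ/√(L² − r² sin²θ)].
With r = 0.0544 m, L = 0.1478 m, θ = 94.5°: √(L² − r² sin²θ) = 0.13749 m.
v = −0.0544·103.7·0.99692·[1 + 0.0544·-0.07846/0.13749] = -5.4498 m/s.
|v| = 5.4498 m/s.

5.45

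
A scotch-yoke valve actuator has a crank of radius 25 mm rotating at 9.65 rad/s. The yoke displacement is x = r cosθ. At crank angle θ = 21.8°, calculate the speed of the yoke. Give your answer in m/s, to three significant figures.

0.0896

ω = 9.65 rad/s
x = r cosθ ⇒ ẋ = −rω sinθ.
|v| = rω|sinθ| = 0.025·9.65·|sin 21.8°| = 0.089592 m/s.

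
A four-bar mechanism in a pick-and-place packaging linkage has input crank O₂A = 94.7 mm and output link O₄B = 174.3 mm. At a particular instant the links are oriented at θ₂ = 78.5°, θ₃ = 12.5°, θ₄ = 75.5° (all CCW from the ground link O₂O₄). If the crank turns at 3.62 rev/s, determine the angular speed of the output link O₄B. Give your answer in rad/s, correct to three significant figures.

12.7

ω₂ = 22.75 rad/s (from 3.62 rev/s).
Differentiating the loop-closure r₂e^{iθ₂}+r₃e^{iθ₃}=r₁+r₄e^{iθ₄} gives r₂ω₂e^{iθ₂}+r₃ω₃e^{iθ₃}=r₄ω₄e^{iθ₄}.
Eliminating the other unknown: ω₄ = r₂ω₂ sin(θ₂−θ₃) / [r₄ sin(θ₄−θ₃)].
Numerator sine = +0.91355; denominator sine = +0.89101.
Result = 0.0947·22.75·(+0.91355) / (0.1743·(+0.89101)) = +12.67 rad/s; magnitude 12.67 rad/s.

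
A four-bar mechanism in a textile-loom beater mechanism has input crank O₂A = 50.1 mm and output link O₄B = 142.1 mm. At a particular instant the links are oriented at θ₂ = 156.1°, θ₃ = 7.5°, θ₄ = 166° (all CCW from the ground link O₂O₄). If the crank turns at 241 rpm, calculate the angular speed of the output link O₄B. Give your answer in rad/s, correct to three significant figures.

ω₂ = 25.24 rad/s (from 241 rpm).
Differentiating the loop-closure r₂e^{iθ₂}+r₃e^{iθ₃}=r₁+r₄e^{iθ₄} gives r₂ω₂e^{iθ₂}+r₃ω₃e^{iθ₃}=r₄ω₄e^{iθ₄}.
Eliminating the other unknown: ω₄ = r₂ω₂ sin(θ₂−θ₃) / [r₄ sin(θ₄−θ₃)].
Numerator sine = +0.52101; denominator sine = +0.36650.
Result = 0.0501·25.24·(+0.52101) / (0.1421·(+0.36650)) = +12.649 rad/s; magnitude 12.649 rad/s.

12.6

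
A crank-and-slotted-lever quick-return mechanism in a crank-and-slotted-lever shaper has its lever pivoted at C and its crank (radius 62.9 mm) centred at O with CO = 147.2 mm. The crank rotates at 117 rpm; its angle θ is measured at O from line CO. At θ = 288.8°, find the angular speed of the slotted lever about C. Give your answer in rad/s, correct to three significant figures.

ω = 12.25 rad/s (from 117 rpm).
Crank pin A relative to C: A = (d + r cosθ, r sinθ); lever angle φ = atan2(r sinθ, d + r cosθ).
Differentiating tanφ: φ̇ = rω(d cosθ + r)/(d² + r² + 2dr cosθ).
d² + r² + 2dr cosθ = |CA|² = 0.0315919 m²;  d cosθ + r = +0.11034 m.
|ω_lever| = |0.0629·12.25·+0.11034| / 0.0315919 = 2.6916 rad/s.

2.69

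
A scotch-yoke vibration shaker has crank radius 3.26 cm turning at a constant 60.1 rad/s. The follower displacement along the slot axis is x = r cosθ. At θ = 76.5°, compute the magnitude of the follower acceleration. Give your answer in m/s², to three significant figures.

ω = 60.1 rad/s
x = r cosθ ⇒ ẍ = −rω² cosθ (ω constant).
|a| = rω²|cosθ| = 0.0326·(60.1)²·|cos 76.5°| = 27.489 m/s².

27.5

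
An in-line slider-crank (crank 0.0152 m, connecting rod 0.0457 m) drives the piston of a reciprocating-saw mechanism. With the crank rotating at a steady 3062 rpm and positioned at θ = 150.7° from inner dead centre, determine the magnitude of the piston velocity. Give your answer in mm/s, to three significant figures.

ω = 2π·3062/60 = 320.7 rad/s
For an in-line slider-crank, x = r cosθ + √(L² − r² sin²θ), so v = −rω sinθ·[1 + r cosθ/√(L² − r² sin²θ)].
With r = 0.0152 m, L = 0.0457 m, θ = 150.7°: √(L² − r² sin²θ) = 0.045091 m.
v = −0.0152·320.7·0.48938·[1 + 0.0152·-0.87207/0.045091] = -1.684 m/s.
|v| = 1.684 m/s = 1684 mm/s.

1680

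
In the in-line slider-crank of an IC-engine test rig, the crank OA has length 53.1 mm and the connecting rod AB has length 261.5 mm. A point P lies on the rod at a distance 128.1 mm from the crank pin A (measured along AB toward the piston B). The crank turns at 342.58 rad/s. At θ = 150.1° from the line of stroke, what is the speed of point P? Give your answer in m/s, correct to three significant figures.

11.5

ω = 342.6 rad/s.  Crank-pin speed |V_A| = rω = 18.191 m/s, perpendicular to OA.
Rod angle: sinφ = −(r/L) sinθ ⇒ φ = -5.810°; ω_rod = −rω cosθ/√(L²−r²sin²θ) = +60.616 rad/s.
V_P = V_A + ω_rod × AP, with AP = 0.1281 m along the rod.
Components: V_Px = −rω sinθ − a·ω_rod·sinφ = -8.282 m/s;  V_Py = rω cosθ + a·ω_rod·cosφ = -8.0447 m/s.
|V_P| = √(V_Px² + V_Py²) = 11.546 m/s.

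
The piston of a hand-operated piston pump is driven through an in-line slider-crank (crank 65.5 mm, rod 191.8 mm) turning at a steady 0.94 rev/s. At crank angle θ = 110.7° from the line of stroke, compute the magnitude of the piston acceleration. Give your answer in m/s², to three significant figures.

1.41

ω = 2π·0.94 = 5.906 rad/s
x(θ) = r cosθ + √(L² − r² sin²θ); with ω constant, a = ω²·d²x/dθ².
d²x/dθ² = −r cosθ − r²(cos2θ)/√u − r⁴ sin²2θ/(4u^{3/2}),  u = L² − r² sin²θ = 0.033033 m².
Substituting r = 0.0655 m, L = 0.1918 m, θ = 110.7°: d²x/dθ² = +0.040524 m.
a = ω²·d²x/dθ² = (5.906)²·(+0.040524) = +1.4136 m/s²;  |a| = 1.4136 m/s².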